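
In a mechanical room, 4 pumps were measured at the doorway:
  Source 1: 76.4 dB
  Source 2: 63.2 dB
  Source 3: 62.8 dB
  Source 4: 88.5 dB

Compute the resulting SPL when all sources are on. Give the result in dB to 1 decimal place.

88.8 dB

Σ 10^(Lᵢ/10) = 7.556e+08.
Back to dB: 10·log₁₀ Σ = 88.8 dB.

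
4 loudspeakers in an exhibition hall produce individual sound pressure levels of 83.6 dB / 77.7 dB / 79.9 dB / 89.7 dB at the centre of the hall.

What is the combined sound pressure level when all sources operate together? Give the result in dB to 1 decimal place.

Σ 10^(Lᵢ/10) = 1.319e+09.
L_total = 10·log₁₀(1.319e+09) = 91.2 dB.

91.2 dB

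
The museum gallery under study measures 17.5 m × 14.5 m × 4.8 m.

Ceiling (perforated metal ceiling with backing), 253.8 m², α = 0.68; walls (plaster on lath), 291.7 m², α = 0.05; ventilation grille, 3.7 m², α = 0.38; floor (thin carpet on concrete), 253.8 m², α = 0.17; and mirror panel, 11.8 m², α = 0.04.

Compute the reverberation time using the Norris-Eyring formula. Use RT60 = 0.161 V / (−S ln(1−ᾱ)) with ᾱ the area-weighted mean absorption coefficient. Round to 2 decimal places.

Total surface area S = 253.8 + 291.7 + 3.7 + 253.8 + 11.8 = 814.8 m².
Σ(Sᵢαᵢ) = 253.8×0.68 + 291.7×0.05 + 3.7×0.38 + 253.8×0.17 + 11.8×0.04 = 232.193.
ᾱ = 232.193 / 814.8 = 0.2850.
−S·ln(1−ᾱ) = −814.8 × ln(1 − 0.2850) = 273.343.
V = 17.5 × 14.5 × 4.8 = 1218 m³.
T = 0.161·V/[−S·ln(1−ᾱ)] = 0.161·1218/273.343 = 0.72 s.

0.72 seconds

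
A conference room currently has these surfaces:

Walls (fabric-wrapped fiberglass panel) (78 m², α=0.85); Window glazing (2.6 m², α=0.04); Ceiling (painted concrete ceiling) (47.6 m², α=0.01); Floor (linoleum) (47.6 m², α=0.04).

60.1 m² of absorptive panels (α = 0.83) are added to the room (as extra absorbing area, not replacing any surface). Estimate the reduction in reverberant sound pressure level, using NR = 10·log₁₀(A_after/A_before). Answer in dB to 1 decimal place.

2.4 dB

Summing Sᵢαᵢ: 66.300 + 0.104 + 0.476 + 1.904 → A_before = 68.784 sabins.
Treatment contributes 60.1·0.83 = 49.883 sabins.
New total A_after = 118.667 sabins.
NR = 10·log₁₀(118.667/68.784) = 2.4 dB.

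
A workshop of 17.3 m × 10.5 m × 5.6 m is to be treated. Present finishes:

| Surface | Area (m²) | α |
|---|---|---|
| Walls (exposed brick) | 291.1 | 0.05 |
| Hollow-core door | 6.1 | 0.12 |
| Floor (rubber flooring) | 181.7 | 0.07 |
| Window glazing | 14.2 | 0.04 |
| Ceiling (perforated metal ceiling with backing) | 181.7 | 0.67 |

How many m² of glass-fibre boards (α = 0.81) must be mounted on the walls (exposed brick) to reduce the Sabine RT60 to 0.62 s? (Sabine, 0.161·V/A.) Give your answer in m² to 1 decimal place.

Equivalent absorption area: A₁ = 291.1·0.05 + 6.1·0.12 + 181.7·0.07 + 14.2·0.04 + 181.7·0.67 = 150.313 m².
Required A₂ = 0.161·1017.24/0.62 = 264.154 sabins.
Absorption to add: 264.154 − 150.313 = 113.841 sabins.
Net gain per m²: Δα = 0.81 − 0.05 = 0.76.
Area = ΔA/Δα = 113.841/0.76 = 149.8 m².

149.8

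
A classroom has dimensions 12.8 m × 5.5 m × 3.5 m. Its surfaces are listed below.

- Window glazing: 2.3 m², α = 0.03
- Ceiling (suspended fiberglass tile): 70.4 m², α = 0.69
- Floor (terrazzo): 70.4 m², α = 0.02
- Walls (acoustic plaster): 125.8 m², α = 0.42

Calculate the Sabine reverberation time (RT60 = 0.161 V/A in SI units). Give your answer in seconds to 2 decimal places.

0.39 seconds

A = Σ Sᵢαᵢ = 2.3·0.03 + 70.4·0.69 + 70.4·0.02 + 125.8·0.42 = 102.889 sabins.
Room volume: 246.4 m³.
Sabine: RT60 = 0.161 × 246.4 / 102.889 = 0.39 s.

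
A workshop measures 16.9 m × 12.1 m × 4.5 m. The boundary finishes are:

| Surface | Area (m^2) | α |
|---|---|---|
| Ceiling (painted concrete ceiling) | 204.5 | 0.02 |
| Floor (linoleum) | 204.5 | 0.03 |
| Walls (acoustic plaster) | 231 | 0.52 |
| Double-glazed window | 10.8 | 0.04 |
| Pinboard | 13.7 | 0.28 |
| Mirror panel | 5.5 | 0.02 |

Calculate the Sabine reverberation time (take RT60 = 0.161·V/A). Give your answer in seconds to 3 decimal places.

1.100 s

A = Σ Sᵢαᵢ = 204.5×0.02 + 204.5×0.03 + 231×0.52 + 10.8×0.04 + 13.7×0.28 + 5.5×0.02 = 134.723 sabins.
Room volume: 920.205 m³.
RT60 = 0.161 · V / A = 0.161 × 920.205 / 134.723 = 1.100 s.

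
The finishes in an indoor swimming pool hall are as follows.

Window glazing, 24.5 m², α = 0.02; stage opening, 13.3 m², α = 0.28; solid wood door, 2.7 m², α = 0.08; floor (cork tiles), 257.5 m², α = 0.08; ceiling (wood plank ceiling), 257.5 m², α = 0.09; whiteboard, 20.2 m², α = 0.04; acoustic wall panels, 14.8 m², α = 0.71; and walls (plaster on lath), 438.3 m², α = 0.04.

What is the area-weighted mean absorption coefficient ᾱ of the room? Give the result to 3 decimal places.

0.075

S = Σ Sᵢ = 24.5 + 13.3 + 2.7 + 257.5 + 257.5 + 20.2 + 14.8 + 438.3 = 1028.8 m².
Weighted sum Σ Sα = 77.053.
ᾱ = 77.053 / 1028.8 = 0.075.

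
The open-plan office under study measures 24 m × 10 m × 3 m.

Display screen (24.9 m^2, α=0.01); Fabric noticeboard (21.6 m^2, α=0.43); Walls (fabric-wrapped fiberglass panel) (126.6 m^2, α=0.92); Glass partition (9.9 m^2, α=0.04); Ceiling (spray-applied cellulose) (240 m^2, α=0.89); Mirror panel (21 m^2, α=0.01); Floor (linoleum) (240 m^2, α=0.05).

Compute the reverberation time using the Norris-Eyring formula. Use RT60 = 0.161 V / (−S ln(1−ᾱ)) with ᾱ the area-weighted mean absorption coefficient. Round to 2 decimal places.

0.23 sec

Total surface area S = 24.9 + 21.6 + 126.6 + 9.9 + 240 + 21 + 240 = 684.0 m^2.
Absorption A = 24.9·0.01 + 21.6·0.43 + 126.6·0.92 + 9.9·0.04 + 240·0.89 + 21·0.01 + 240·0.05 = 352.215 sabins.
Mean coefficient ᾱ = A/S = 0.5149.
−S·ln(1−ᾱ) = −684.0 × ln(1 − 0.5149) = 494.806.
V = 24 × 10 × 3 = 720 m³.
T = 0.161·V/[−S·ln(1−ᾱ)] = 0.161·720/494.806 = 0.23 s.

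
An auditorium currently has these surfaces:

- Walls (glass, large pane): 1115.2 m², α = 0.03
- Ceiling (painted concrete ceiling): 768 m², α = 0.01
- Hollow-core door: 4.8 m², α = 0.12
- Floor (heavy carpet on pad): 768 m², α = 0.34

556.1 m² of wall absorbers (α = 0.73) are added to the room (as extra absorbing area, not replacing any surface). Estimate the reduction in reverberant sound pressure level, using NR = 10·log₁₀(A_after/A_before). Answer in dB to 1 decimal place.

Total absorption A_before = 1115.2·0.03 + 768·0.01 + 4.8·0.12 + 768·0.34
  = 33.456 + 7.680 + 0.576 + 261.120 = 302.832 m² sabins.
Added absorption = 556.1 × 0.73 = 405.953 sabins.
New total A_after = 708.785 sabins.
NR = 10·log₁₀(708.785/302.832) = 3.7 dB.

3.7 dB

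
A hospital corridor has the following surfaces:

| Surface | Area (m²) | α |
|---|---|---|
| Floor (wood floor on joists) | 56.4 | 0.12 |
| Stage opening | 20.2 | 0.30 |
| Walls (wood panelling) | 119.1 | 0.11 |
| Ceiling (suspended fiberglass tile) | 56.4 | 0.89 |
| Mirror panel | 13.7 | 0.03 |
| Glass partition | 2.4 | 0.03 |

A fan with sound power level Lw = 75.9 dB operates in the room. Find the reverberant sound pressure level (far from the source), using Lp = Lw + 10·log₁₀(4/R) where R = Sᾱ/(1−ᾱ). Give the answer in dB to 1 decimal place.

61.6 dB

Σ(Sᵢαᵢ) = 56.4·0.12 + 20.2·0.30 + 119.1·0.11 + 56.4·0.89 + 13.7·0.03 + 2.4·0.03 = 76.608; total area S = 268.2 m².
ᾱ = 0.2856, so room constant R = A/(1−ᾱ) = 107.234 m².
Lp = Lw + 10 log₁₀(4/R) = 75.9 -14.28 = 61.6 dB.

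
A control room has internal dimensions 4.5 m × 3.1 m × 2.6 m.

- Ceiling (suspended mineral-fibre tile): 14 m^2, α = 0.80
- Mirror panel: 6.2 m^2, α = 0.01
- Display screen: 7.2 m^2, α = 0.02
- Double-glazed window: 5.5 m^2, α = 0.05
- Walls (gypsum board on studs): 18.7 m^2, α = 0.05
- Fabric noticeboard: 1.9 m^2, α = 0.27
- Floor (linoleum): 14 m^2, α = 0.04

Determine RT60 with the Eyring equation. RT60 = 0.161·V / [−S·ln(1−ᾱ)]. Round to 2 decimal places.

0.38 s

Total surface area S = 14 + 6.2 + 7.2 + 5.5 + 18.7 + 1.9 + 14 = 67.5 m^2.
Σ(Sᵢαᵢ) = 14×0.80 + 6.2×0.01 + 7.2×0.02 + 5.5×0.05 + 18.7×0.05 + 1.9×0.27 + 14×0.04 = 13.689.
ᾱ = 13.689 / 67.5 = 0.2028.
−S·ln(1−ᾱ) = −67.5 × ln(1 − 0.2028) = 15.299.
V = 4.5 × 3.1 × 2.6 = 36.27 m³.
RT60 = 0.161 × 36.27 / 15.299 = 0.38 s.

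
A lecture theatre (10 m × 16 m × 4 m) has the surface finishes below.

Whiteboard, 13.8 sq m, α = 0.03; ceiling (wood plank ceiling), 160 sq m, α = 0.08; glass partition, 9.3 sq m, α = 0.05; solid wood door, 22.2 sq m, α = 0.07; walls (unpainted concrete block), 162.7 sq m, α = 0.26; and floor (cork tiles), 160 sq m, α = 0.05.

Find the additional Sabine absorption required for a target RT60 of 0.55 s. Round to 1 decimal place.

Total absorption A₁ = 13.8*0.03 + 160*0.08 + 9.3*0.05 + 22.2*0.07 + 162.7*0.26 + 160*0.05
  = 0.414 + 12.800 + 0.465 + 1.554 + 42.302 + 8.000 = 65.535 sq m sabins.
V = 640 m³. Required absorption A₂ = 0.161 × 640 / 0.55 = 187.345 sabins.
Additional absorption ΔA = 187.345 − 65.535 = 121.8 sabins.

121.8 sabins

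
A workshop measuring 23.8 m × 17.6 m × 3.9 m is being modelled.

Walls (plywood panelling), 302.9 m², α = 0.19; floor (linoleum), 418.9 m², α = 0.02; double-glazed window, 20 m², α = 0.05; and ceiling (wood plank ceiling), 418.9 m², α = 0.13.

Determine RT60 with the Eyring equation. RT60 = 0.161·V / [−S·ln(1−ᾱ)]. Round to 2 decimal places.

2.05 s

Total surface area S = 302.9 + 418.9 + 20 + 418.9 = 1160.7 m².
Σ(Sᵢαᵢ) = 302.9·0.19 + 418.9·0.02 + 20·0.05 + 418.9·0.13 = 121.386.
ᾱ = 121.386 / 1160.7 = 0.1046.
Eyring denominator: −S ln(1−ᾱ) = 128.240.
V = 23.8 × 17.6 × 3.9 = 1633.632 m³.
T = 0.161·V/[−S·ln(1−ᾱ)] = 0.161·1633.632/128.240 = 2.05 s.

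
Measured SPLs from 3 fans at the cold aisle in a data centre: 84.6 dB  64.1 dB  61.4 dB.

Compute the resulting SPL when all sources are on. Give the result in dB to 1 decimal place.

84.7 dB

Converting to relative power and adding: 10^(84.6/10) + 10^(64.1/10) + 10^(61.4/10) = 2.924e+08.
Combined level = 10 log₁₀(2.924e+08) = 84.7 dB.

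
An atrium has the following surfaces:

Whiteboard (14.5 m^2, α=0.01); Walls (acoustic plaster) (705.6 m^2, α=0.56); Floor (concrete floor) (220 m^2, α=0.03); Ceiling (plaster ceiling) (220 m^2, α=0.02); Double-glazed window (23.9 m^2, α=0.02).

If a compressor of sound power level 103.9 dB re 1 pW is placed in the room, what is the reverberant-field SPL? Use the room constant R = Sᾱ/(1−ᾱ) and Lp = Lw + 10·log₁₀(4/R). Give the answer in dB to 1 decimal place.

Σ(Sᵢαᵢ) = 14.5×0.01 + 705.6×0.56 + 220×0.03 + 220×0.02 + 23.9×0.02 = 406.759; total area S = 1184.0 m^2.
ᾱ = 0.3435, so room constant R = A/(1−ᾱ) = 619.587 m^2.
Lp = 103.9 + 10·log₁₀(4/619.587) = 103.9 + (-21.90) = 82.0 dB.

82.0 dB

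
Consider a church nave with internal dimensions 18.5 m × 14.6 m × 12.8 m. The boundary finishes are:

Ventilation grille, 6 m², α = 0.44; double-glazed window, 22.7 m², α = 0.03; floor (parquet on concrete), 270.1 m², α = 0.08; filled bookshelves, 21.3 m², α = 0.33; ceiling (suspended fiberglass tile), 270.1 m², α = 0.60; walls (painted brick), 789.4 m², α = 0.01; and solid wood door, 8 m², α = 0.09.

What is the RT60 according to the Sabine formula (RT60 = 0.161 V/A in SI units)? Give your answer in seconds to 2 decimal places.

2.75 sec

Total absorption A = 6*0.44 + 22.7*0.03 + 270.1*0.08 + 21.3*0.33 + 270.1*0.60 + 789.4*0.01 + 8*0.09
  = 2.640 + 0.681 + 21.608 + 7.029 + 162.060 + 7.894 + 0.720 = 202.632 m² sabins.
Volume V = 18.5 × 14.6 × 12.8 = 3457.28 m³.
T = 0.161 V/A = 0.161·3457.28/202.632 = 2.75 s.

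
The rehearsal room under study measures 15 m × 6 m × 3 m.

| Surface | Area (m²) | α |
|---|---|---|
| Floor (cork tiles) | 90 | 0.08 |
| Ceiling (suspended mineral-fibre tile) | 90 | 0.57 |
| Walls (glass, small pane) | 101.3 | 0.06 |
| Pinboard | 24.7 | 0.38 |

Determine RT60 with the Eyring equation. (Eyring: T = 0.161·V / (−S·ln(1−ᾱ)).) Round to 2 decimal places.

Total surface area S = 90 + 90 + 101.3 + 24.7 = 306.0 m².
Σ(Sᵢαᵢ) = 90·0.08 + 90·0.57 + 101.3·0.06 + 24.7·0.38 = 73.964.
Mean coefficient ᾱ = A/S = 0.2417.
−S·ln(1−ᾱ) = −306.0 × ln(1 − 0.2417) = 84.663.
V = 15 × 6 × 3 = 270 m³.
RT60 = 0.161 × 270 / 84.663 = 0.51 s.

0.51 seconds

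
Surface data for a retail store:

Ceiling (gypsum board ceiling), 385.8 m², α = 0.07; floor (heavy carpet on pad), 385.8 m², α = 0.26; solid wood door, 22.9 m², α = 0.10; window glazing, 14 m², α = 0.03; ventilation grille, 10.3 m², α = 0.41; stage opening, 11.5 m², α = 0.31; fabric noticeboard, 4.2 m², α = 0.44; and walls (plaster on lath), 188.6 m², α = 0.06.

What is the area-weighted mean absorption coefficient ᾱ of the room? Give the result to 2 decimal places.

S = Σ Sᵢ = 385.8 + 385.8 + 22.9 + 14 + 10.3 + 11.5 + 4.2 + 188.6 = 1023.1 m².
Σ(Sᵢαᵢ) = 385.8*0.07 + 385.8*0.26 + 22.9*0.10 + 14*0.03 + 10.3*0.41 + 11.5*0.31 + 4.2*0.44 + 188.6*0.06 = 150.976.
ᾱ = A/S = 0.15.

0.15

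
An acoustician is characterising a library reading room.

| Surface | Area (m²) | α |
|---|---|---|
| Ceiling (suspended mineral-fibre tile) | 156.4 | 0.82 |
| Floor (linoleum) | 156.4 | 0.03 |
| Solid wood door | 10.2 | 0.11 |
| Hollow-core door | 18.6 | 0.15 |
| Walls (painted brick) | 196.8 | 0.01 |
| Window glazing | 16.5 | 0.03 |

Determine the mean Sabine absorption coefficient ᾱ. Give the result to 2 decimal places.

S = Σ Sᵢ = 156.4 + 156.4 + 10.2 + 18.6 + 196.8 + 16.5 = 554.9 m².
Σ(Sᵢαᵢ) = 156.4*0.82 + 156.4*0.03 + 10.2*0.11 + 18.6*0.15 + 196.8*0.01 + 16.5*0.03 = 139.315.
ᾱ = 139.315 / 554.9 = 0.25.

0.25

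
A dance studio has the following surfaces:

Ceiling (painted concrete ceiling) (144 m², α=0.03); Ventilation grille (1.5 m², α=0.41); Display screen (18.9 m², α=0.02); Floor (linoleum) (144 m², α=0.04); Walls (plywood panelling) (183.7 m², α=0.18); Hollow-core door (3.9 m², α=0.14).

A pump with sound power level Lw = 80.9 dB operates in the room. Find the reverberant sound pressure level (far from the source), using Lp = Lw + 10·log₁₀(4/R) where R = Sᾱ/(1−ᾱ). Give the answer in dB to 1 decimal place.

70.0 dB

A = 44.685 sabins; S = 496.0 m².
ᾱ = 0.0901, so room constant R = A/(1−ᾱ) = 49.110 m².
Lp = Lw + 10 log₁₀(4/R) = 80.9 -10.89 = 70.0 dB.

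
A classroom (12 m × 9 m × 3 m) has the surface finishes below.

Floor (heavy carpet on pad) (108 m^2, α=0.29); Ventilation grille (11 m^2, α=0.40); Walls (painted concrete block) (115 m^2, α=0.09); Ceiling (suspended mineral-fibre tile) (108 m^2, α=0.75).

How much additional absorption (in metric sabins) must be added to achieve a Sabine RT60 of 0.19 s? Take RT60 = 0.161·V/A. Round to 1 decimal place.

Total absorption A₁ = 108·0.29 + 11·0.40 + 115·0.09 + 108·0.75
  = 31.320 + 4.400 + 10.350 + 81.000 = 127.070 m^2 sabins.
V = 324 m³. Required absorption A₂ = 0.161 × 324 / 0.19 = 274.547 sabins.
ΔA = A₂ − A₁ = 274.547 − 127.070 = 147.5 sabins.

147.5 sabins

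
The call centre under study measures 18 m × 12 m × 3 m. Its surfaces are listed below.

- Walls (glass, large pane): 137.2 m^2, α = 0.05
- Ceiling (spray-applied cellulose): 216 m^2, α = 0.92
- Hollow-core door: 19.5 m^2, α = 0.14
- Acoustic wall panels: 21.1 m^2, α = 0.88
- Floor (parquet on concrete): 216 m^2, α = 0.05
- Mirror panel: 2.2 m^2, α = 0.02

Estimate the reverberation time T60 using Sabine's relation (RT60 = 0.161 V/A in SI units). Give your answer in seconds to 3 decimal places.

0.439 seconds

Summing Sᵢαᵢ: 6.860 + 198.720 + 2.730 + 18.568 + 10.800 + 0.044 → A = 237.722 sabins.
Room volume: 648 m³.
Sabine: RT60 = 0.161 × 648 / 237.722 = 0.439 s.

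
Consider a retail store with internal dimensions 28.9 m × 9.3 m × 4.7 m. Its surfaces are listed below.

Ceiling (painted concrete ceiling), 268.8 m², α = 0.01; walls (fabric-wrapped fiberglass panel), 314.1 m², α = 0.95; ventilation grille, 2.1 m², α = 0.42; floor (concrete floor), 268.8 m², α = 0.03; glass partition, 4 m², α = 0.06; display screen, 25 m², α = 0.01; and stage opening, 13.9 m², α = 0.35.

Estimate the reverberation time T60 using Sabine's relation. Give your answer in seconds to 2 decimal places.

A = Σ Sᵢαᵢ = 268.8·0.01 + 314.1·0.95 + 2.1·0.42 + 268.8·0.03 + 4·0.06 + 25·0.01 + 13.9·0.35 = 315.384 sabins.
Volume V = 28.9 × 9.3 × 4.7 = 1263.219 m³.
RT60 = 0.161 · V / A = 0.161 × 1263.219 / 315.384 = 0.64 s.

0.64 seconds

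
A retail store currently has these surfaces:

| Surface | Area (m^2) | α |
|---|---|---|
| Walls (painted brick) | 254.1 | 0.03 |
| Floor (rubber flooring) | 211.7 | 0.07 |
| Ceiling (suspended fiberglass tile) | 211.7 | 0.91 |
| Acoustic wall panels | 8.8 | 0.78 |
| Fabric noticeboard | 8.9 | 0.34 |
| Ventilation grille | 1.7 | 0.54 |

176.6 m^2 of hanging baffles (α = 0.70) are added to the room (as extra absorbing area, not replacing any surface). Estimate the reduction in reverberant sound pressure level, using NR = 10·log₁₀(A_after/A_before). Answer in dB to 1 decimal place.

A_before = Σ Sᵢαᵢ = 254.1×0.03 + 211.7×0.07 + 211.7×0.91 + 8.8×0.78 + 8.9×0.34 + 1.7×0.54 = 225.897 sabins.
Treatment contributes 176.6·0.70 = 123.620 sabins.
New total A_after = 349.517 sabins.
NR = 10·log₁₀(349.517/225.897) = 1.9 dB.

1.9 dB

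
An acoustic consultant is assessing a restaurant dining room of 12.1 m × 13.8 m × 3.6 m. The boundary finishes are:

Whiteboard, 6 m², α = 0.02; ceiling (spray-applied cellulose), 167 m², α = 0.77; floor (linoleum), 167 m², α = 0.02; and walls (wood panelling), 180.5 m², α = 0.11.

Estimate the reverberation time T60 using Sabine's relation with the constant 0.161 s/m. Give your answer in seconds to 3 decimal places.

Equivalent absorption area: A = 6×0.02 + 167×0.77 + 167×0.02 + 180.5×0.11 = 151.905 m².
Volume V = 12.1 × 13.8 × 3.6 = 601.128 m³.
T = 0.161 V/A = 0.161·601.128/151.905 = 0.637 s.

0.637 seconds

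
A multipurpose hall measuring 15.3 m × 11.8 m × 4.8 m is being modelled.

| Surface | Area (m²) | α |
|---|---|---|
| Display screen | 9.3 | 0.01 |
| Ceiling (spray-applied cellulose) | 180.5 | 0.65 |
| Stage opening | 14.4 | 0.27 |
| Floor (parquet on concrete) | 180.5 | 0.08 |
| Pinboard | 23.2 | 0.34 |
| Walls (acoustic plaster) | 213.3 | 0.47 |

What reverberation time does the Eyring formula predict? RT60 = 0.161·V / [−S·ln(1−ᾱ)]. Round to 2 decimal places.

0.45 seconds

S = Σ Sᵢ = 621.2 m².
Σ(Sᵢαᵢ) = 9.3×0.01 + 180.5×0.65 + 14.4×0.27 + 180.5×0.08 + 23.2×0.34 + 213.3×0.47 = 243.885.
Mean coefficient ᾱ = A/S = 0.3926.
Eyring denominator: −S ln(1−ᾱ) = 309.710.
V = 15.3 × 11.8 × 4.8 = 866.592 m³.
T = 0.161·V/[−S·ln(1−ᾱ)] = 0.161·866.592/309.710 = 0.45 s.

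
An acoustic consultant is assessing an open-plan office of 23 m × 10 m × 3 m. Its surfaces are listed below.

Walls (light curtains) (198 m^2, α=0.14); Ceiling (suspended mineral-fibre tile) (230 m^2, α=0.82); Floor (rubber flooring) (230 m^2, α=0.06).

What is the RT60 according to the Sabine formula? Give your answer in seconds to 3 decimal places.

0.483 s

Equivalent absorption area: A = 198*0.14 + 230*0.82 + 230*0.06 = 230.120 m^2.
Volume V = 23 × 10 × 3 = 690 m³.
RT60 = 0.161 · V / A = 0.161 × 690 / 230.120 = 0.483 s.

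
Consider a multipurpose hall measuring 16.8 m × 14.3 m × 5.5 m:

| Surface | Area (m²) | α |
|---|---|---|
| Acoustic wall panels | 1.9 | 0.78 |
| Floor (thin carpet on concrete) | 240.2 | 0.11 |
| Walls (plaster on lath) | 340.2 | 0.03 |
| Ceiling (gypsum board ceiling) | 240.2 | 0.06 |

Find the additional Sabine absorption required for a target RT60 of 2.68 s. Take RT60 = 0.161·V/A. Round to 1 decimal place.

26.9 sabins

Equivalent absorption area: A₁ = 1.9×0.78 + 240.2×0.11 + 340.2×0.03 + 240.2×0.06 = 52.522 m².
For T = 2.68 s, need A₂ = 0.161·V/T = 0.161·1321.32/2.68 = 79.378 sabins.
Shortfall: 79.378 − 52.522 = 26.9 sabins.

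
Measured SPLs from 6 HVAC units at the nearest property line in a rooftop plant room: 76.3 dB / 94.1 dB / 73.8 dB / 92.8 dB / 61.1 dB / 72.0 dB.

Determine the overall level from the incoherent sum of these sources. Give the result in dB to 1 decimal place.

Σ 10^(Lᵢ/10) = 4.56e+09.
Back to dB: 10·log₁₀ Σ = 96.6 dB.

96.6 dB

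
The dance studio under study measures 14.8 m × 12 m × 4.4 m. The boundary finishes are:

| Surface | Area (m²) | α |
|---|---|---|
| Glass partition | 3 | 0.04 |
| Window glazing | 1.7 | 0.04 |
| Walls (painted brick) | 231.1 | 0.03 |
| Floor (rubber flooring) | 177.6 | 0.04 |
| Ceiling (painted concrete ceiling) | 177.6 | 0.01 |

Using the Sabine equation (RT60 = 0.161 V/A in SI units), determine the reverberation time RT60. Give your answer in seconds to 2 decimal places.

7.86 sec

Summing Sᵢαᵢ: 0.120 + 0.068 + 6.933 + 7.104 + 1.776 → A = 16.001 sabins.
Volume V = 14.8 × 12 × 4.4 = 781.44 m³.
RT60 = 0.161 · V / A = 0.161 × 781.44 / 16.001 = 7.86 s.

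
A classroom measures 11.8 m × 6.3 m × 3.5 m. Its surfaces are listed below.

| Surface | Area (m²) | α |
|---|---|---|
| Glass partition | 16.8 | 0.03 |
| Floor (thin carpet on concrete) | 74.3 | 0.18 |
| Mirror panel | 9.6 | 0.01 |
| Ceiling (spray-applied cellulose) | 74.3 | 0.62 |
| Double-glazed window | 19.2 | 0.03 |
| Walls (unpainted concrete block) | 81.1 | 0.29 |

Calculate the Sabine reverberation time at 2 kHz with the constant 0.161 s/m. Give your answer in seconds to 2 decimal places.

0.50 s

A = Σ Sᵢαᵢ = 16.8·0.03 + 74.3·0.18 + 9.6·0.01 + 74.3·0.62 + 19.2·0.03 + 81.1·0.29 = 84.135 sabins.
V = 11.8·6.3·3.5 = 260.19 m³.
T = 0.161 V/A = 0.161·260.19/84.135 = 0.50 s.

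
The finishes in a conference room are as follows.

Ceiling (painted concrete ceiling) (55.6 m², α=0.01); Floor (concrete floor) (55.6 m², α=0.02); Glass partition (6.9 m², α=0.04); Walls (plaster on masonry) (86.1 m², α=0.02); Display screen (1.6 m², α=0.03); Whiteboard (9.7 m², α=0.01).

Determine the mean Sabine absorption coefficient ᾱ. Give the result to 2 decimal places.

0.02

S = Σ Sᵢ = 55.6 + 55.6 + 6.9 + 86.1 + 1.6 + 9.7 = 215.5 m².
A = 55.6·0.01 + 55.6·0.02 + 6.9·0.04 + 86.1·0.02 + 1.6·0.03 + 9.7·0.01 = 3.811 sabins.
ᾱ = 3.811 / 215.5 = 0.02.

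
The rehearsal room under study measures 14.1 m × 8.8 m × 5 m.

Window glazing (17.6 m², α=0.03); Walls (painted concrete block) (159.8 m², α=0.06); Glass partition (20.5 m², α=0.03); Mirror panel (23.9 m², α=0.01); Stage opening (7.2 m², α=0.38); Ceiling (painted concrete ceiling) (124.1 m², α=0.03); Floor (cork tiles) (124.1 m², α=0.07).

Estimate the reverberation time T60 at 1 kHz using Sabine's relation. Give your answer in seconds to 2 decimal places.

A = Σ Sᵢαᵢ = 17.6*0.03 + 159.8*0.06 + 20.5*0.03 + 23.9*0.01 + 7.2*0.38 + 124.1*0.03 + 124.1*0.07 = 26.116 sabins.
Volume V = 14.1 × 8.8 × 5 = 620.4 m³.
T = 0.161 V/A = 0.161·620.4/26.116 = 3.82 s.

3.82 s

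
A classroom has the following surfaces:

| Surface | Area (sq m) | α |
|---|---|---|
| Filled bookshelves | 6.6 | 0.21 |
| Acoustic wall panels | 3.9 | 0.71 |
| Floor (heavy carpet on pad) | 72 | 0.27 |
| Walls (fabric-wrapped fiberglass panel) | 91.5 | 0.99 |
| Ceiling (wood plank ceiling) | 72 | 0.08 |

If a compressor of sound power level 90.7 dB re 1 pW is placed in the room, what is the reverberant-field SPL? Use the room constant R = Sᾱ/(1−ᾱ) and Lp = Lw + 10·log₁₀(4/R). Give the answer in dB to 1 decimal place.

73.0 dB

Σ(Sᵢαᵢ) = 6.6×0.21 + 3.9×0.71 + 72×0.27 + 91.5×0.99 + 72×0.08 = 119.940; total area S = 246.0 sq m.
ᾱ = 119.940/246.0 = 0.4876; R = Sᾱ/(1−ᾱ) = 119.940/(1−0.4876) = 234.075 sq m.
Lp = Lw + 10 log₁₀(4/R) = 90.7 -17.67 = 73.0 dB.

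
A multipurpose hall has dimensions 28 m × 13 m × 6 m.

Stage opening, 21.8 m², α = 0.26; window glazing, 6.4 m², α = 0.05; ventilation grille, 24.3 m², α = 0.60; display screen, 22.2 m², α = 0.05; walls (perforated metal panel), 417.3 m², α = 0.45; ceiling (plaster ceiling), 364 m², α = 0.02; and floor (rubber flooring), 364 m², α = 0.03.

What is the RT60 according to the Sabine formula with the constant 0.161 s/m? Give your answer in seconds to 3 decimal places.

Summing Sᵢαᵢ: 5.668 + 0.320 + 14.580 + 1.110 + 187.785 + 7.280 + 10.920 → A = 227.663 sabins.
Volume V = 28 × 13 × 6 = 2184 m³.
Sabine: RT60 = 0.161 × 2184 / 227.663 = 1.544 s.

1.544 sec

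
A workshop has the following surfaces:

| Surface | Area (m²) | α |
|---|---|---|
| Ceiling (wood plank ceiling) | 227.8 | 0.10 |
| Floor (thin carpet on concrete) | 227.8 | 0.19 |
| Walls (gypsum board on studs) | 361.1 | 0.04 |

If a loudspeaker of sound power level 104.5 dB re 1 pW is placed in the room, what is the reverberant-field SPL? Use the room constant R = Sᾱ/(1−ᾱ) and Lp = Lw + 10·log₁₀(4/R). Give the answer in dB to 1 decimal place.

91.0 dB

A = 80.506 sabins; S = 816.7 m².
ᾱ = 80.506/816.7 = 0.0986; R = Sᾱ/(1−ᾱ) = 80.506/(1−0.0986) = 89.312 m².
Lp = 104.5 + 10·log₁₀(4/89.312) = 104.5 + (-13.49) = 91.0 dB.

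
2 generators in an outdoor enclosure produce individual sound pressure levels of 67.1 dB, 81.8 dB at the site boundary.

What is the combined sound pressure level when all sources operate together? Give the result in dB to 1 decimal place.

Σ 10^(Lᵢ/10) = 1.565e+08.
Back to dB: 10·log₁₀ Σ = 81.9 dB.

81.9 dB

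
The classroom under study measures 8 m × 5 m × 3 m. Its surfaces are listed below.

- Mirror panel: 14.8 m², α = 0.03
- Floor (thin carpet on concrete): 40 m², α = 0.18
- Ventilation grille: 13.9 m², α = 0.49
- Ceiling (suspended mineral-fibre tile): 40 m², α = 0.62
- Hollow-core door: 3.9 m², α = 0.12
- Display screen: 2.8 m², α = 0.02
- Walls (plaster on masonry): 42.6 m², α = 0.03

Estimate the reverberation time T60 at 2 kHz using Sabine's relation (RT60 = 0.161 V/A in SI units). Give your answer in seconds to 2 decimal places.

0.47 s

Summing Sᵢαᵢ: 0.444 + 7.200 + 6.811 + 24.800 + 0.468 + 0.056 + 1.278 → A = 41.057 sabins.
Room volume: 120 m³.
T = 0.161 V/A = 0.161·120/41.057 = 0.47 s.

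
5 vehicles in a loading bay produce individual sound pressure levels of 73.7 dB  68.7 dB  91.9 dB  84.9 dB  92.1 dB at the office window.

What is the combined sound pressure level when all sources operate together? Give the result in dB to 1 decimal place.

95.5 dB

Sum in the linear (power) domain: Σ 10^(Lᵢ/10) = 10^(73.7/10) + 10^(68.7/10) + 10^(91.9/10) + 10^(84.9/10) + 10^(92.1/10) = 3.511e+09.
Combined level = 10 log₁₀(3.511e+09) = 95.5 dB.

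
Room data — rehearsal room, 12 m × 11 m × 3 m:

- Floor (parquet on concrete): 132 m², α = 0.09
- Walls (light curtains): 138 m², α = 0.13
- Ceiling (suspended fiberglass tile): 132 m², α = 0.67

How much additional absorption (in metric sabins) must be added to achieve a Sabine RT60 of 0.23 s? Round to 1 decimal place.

158.9 sabins

Equivalent absorption area: A₁ = 132*0.09 + 138*0.13 + 132*0.67 = 118.260 m².
Target A₂ = 0.161·396/0.23 = 277.200 sabins (V = 396 m³).
Shortfall: 277.200 − 118.260 = 158.9 sabins.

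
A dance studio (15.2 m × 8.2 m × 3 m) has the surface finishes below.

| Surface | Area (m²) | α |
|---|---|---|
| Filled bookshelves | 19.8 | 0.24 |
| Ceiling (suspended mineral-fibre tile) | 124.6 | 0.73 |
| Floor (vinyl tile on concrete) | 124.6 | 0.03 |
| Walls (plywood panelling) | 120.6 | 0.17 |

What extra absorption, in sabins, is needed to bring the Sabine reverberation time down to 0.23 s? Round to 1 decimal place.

Summing Sᵢαᵢ: 4.752 + 90.958 + 3.738 + 20.502 → A₁ = 119.950 sabins.
V = 373.92 m³. Required absorption A₂ = 0.161 × 373.92 / 0.23 = 261.744 sabins.
Shortfall: 261.744 − 119.950 = 141.8 sabins.

141.8 sabins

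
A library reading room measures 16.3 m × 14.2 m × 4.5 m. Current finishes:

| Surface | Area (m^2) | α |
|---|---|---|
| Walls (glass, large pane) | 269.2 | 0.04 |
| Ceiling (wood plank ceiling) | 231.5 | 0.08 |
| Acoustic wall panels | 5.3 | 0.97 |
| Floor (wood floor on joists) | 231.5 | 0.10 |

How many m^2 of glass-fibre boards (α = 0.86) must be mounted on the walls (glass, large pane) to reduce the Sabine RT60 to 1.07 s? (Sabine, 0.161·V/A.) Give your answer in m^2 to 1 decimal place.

120.9

Equivalent absorption area: A₁ = 269.2*0.04 + 231.5*0.08 + 5.3*0.97 + 231.5*0.10 = 57.579 m^2.
V = 1041.57 m³. Target absorption A₂ = 0.161 × 1041.57 / 1.07 = 156.722 sabins.
ΔA needed = 156.722 − 57.579 = 99.143 sabins.
Net gain per m^2: Δα = 0.86 − 0.04 = 0.82.
Area = ΔA/Δα = 99.143/0.82 = 120.9 m^2.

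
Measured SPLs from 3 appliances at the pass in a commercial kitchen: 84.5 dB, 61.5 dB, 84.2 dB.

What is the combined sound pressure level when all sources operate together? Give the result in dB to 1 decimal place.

Sum in the linear (power) domain: Σ 10^(Lᵢ/10) = 10^(84.5/10) + 10^(61.5/10) + 10^(84.2/10) = 5.463e+08.
Back to dB: 10·log₁₀ Σ = 87.4 dB.

87.4 dB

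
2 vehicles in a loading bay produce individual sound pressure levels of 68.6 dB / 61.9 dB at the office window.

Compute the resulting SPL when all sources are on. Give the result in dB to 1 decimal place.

69.4 dB

Sum in the linear (power) domain: Σ 10^(Lᵢ/10) = 10^(68.6/10) + 10^(61.9/10) = 8.793e+06.
Back to dB: 10·log₁₀ Σ = 69.4 dB.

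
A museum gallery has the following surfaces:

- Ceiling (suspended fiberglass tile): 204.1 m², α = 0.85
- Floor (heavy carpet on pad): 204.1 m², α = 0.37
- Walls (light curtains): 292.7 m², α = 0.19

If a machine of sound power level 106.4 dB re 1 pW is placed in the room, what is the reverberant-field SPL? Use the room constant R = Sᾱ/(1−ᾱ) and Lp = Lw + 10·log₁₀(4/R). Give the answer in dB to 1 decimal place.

A = 304.615 sabins; S = 700.9 m².
ᾱ = 304.615/700.9 = 0.4346; R = Sᾱ/(1−ᾱ) = 304.615/(1−0.4346) = 538.760 m².
Lp = Lw + 10 log₁₀(4/R) = 106.4 -21.29 = 85.1 dB.

85.1 dB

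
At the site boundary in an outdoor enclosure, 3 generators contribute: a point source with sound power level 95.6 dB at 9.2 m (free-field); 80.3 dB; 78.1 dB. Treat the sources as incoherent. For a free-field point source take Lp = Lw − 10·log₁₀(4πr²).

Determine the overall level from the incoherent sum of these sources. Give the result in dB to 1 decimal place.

82.4 dB

Source at 9.2 m: Lp = 95.6 − 10·log₁₀(4π·9.2²) = 95.6 − 10·log₁₀(1063.618) = 65.3 dB.
Sum in the linear (power) domain: Σ 10^(Lᵢ/10) = 10^(65.3/10) + 10^(80.3/10) + 10^(78.1/10) = 1.751e+08.
Back to dB: 10·log₁₀ Σ = 82.4 dB.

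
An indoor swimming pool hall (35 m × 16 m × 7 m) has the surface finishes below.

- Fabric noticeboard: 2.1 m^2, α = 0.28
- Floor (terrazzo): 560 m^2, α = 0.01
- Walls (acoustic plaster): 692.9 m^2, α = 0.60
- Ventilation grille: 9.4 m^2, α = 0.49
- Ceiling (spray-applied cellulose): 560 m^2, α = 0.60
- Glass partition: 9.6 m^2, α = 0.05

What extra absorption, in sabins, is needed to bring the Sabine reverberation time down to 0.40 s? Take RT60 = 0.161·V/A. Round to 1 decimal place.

814.8 sabins

Total absorption A₁ = 2.1·0.28 + 560·0.01 + 692.9·0.60 + 9.4·0.49 + 560·0.60 + 9.6·0.05
  = 0.588 + 5.600 + 415.740 + 4.606 + 336.000 + 0.480 = 763.014 m^2 sabins.
V = 3920 m³. Required absorption A₂ = 0.161 × 3920 / 0.40 = 1577.800 sabins.
Additional absorption ΔA = 1577.800 − 763.014 = 814.8 sabins.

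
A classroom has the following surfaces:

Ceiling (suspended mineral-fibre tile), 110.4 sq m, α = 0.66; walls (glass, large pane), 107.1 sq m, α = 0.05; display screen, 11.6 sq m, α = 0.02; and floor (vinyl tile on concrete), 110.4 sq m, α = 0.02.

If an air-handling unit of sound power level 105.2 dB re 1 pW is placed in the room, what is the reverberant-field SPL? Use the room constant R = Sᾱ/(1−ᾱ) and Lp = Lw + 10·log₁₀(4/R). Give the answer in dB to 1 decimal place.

A = 80.659 sabins; S = 339.5 sq m.
ᾱ = 80.659/339.5 = 0.2376; R = Sᾱ/(1−ᾱ) = 80.659/(1−0.2376) = 105.796 sq m.
Lp = Lw + 10 log₁₀(4/R) = 105.2 -14.22 = 91.0 dB.

91.0 dB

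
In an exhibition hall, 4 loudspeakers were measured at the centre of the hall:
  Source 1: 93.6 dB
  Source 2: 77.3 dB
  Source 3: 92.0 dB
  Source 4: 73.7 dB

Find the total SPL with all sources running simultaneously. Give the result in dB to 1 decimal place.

96.0 dB

Σ 10^(Lᵢ/10) = 3.953e+09.
Combined level = 10 log₁₀(3.953e+09) = 96.0 dB.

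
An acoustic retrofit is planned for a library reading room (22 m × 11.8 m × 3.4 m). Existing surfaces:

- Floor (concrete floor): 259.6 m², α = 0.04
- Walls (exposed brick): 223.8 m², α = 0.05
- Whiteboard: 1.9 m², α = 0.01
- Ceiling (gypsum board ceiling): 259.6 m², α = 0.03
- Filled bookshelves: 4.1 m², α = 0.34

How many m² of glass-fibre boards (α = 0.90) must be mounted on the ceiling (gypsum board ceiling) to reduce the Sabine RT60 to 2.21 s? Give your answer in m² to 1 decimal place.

38.5

Equivalent absorption area: A₁ = 259.6×0.04 + 223.8×0.05 + 1.9×0.01 + 259.6×0.03 + 4.1×0.34 = 30.775 m².
V = 882.64 m³. Target absorption A₂ = 0.161 × 882.64 / 2.21 = 64.301 sabins.
Absorption to add: 64.301 − 30.775 = 33.526 sabins.
Each m² of panel replacing the ceiling (gypsum board ceiling) adds (0.90 − 0.03) = 0.87 sabins.
Area = ΔA/Δα = 33.526/0.87 = 38.5 m².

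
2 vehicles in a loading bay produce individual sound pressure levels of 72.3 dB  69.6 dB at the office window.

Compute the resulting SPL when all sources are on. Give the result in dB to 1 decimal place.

Converting to relative power and adding: 10^(72.3/10) + 10^(69.6/10) = 2.61e+07.
L_total = 10·log₁₀(2.61e+07) = 74.2 dB.

74.2 dB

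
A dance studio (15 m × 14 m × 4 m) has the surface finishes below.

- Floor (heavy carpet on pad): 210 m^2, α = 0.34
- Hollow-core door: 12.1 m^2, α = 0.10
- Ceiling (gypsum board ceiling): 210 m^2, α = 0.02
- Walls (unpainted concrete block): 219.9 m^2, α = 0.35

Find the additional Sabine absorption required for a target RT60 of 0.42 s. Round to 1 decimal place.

168.2 sabins

Summing Sᵢαᵢ: 71.400 + 1.210 + 4.200 + 76.965 → A₁ = 153.775 sabins.
For T = 0.42 s, need A₂ = 0.161·V/T = 0.161·840/0.42 = 322.000 sabins.
Additional absorption ΔA = 322.000 − 153.775 = 168.2 sabins.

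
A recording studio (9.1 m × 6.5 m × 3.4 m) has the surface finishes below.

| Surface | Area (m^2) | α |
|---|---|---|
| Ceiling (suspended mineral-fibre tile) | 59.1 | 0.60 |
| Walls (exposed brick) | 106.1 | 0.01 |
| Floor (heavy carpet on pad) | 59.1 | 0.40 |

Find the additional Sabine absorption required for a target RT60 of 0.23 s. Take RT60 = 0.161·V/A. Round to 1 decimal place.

A₁ = Σ Sᵢαᵢ = 59.1×0.60 + 106.1×0.01 + 59.1×0.40 = 60.161 sabins.
V = 201.11 m³. Required absorption A₂ = 0.161 × 201.11 / 0.23 = 140.777 sabins.
ΔA = A₂ − A₁ = 140.777 − 60.161 = 80.6 sabins.

80.6 sabins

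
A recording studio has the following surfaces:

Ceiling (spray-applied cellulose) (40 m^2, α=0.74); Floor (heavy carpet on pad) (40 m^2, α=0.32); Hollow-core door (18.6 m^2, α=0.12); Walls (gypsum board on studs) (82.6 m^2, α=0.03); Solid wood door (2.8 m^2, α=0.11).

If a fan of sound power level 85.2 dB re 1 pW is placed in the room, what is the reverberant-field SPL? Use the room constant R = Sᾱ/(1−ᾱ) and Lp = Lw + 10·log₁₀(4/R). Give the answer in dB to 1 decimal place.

73.2 dB

Σ(Sᵢαᵢ) = 40·0.74 + 40·0.32 + 18.6·0.12 + 82.6·0.03 + 2.8·0.11 = 47.418; total area S = 184.0 m^2.
ᾱ = 0.2577, so room constant R = A/(1−ᾱ) = 63.880 m^2.
Lp = 85.2 + 10·log₁₀(4/63.880) = 85.2 + (-12.03) = 73.2 dB.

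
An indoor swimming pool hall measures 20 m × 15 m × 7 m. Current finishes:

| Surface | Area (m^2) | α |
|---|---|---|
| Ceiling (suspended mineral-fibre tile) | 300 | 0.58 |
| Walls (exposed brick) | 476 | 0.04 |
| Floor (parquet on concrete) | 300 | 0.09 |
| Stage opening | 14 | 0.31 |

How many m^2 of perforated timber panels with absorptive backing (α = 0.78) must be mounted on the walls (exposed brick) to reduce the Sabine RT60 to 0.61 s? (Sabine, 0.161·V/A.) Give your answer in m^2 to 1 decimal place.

445.8

A₁ = Σ Sᵢαᵢ = 300×0.58 + 476×0.04 + 300×0.09 + 14×0.31 = 224.380 sabins.
Required A₂ = 0.161·2100/0.61 = 554.262 sabins.
Absorption to add: 554.262 − 224.380 = 329.882 sabins.
Net gain per m^2: Δα = 0.78 − 0.04 = 0.74.
Panel area = 329.882 / 0.74 = 445.8 m^2.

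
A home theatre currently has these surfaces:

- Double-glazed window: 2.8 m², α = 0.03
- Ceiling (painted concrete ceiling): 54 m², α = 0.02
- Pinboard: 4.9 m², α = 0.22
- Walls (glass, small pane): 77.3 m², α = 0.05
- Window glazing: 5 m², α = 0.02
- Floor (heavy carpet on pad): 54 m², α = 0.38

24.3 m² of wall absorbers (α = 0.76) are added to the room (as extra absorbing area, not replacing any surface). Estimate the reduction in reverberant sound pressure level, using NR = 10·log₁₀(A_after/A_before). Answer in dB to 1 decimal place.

2.3 dB

A_before = Σ Sᵢαᵢ = 2.8·0.03 + 54·0.02 + 4.9·0.22 + 77.3·0.05 + 5·0.02 + 54·0.38 = 26.727 sabins.
Treatment contributes 24.3·0.76 = 18.468 sabins.
A_after = 26.727 + 18.468 = 45.195 sabins.
Reduction = 10 log₁₀(A_after/A_before) = 10 log₁₀(1.6910) = 2.3 dB.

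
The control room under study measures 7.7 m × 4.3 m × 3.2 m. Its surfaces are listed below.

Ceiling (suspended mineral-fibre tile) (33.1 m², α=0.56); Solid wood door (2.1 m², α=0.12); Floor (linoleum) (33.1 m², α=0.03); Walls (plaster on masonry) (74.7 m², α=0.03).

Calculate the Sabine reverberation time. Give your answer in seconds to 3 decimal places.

0.775 s

Equivalent absorption area: A = 33.1*0.56 + 2.1*0.12 + 33.1*0.03 + 74.7*0.03 = 22.022 m².
Room volume: 105.952 m³.
RT60 = 0.161 · V / A = 0.161 × 105.952 / 22.022 = 0.775 s.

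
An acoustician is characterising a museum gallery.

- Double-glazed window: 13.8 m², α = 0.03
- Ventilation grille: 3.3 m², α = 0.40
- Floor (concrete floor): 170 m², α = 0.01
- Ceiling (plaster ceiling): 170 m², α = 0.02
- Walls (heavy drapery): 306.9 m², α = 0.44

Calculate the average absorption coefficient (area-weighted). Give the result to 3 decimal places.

0.214

S = Σ Sᵢ = 13.8 + 3.3 + 170 + 170 + 306.9 = 664.0 m².
A = 13.8*0.03 + 3.3*0.40 + 170*0.01 + 170*0.02 + 306.9*0.44 = 141.870 sabins.
ᾱ = A/S = 0.214.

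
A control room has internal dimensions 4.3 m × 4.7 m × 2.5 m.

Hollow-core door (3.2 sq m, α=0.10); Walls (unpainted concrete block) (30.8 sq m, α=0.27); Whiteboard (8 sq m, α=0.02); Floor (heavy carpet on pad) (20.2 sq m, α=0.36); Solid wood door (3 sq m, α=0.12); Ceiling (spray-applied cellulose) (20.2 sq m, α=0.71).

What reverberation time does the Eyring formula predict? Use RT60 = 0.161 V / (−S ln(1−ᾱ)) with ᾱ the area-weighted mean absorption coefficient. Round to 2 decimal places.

S = Σ Sᵢ = 85.4 sq m.
Absorption A = 3.2·0.10 + 30.8·0.27 + 8·0.02 + 20.2·0.36 + 3·0.12 + 20.2·0.71 = 30.770 sabins.
Mean coefficient ᾱ = A/S = 0.3603.
Eyring denominator: −S ln(1−ᾱ) = 38.153.
V = 4.3 × 4.7 × 2.5 = 50.525 m³.
T = 0.161·V/[−S·ln(1−ᾱ)] = 0.161·50.525/38.153 = 0.21 s.

0.21 seconds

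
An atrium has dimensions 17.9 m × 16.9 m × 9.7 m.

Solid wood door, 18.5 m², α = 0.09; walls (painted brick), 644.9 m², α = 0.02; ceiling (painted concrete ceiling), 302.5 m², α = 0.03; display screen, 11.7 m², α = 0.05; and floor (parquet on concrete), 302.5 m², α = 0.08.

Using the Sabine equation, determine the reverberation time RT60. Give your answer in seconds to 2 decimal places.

Total absorption A = 18.5·0.09 + 644.9·0.02 + 302.5·0.03 + 11.7·0.05 + 302.5·0.08
  = 1.665 + 12.898 + 9.075 + 0.585 + 24.200 = 48.423 m² sabins.
Room volume: 2934.347 m³.
Sabine: RT60 = 0.161 × 2934.347 / 48.423 = 9.76 s.

9.76 seconds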